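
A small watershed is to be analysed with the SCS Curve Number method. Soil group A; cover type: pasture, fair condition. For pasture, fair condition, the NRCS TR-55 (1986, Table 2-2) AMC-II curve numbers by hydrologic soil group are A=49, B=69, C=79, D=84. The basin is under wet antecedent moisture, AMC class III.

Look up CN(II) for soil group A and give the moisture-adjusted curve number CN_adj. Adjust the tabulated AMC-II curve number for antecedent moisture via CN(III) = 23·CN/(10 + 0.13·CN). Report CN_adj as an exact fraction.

NRCS table: pasture, fair condition, soil group A → CN(II) = 49
Wet (AMC III): CN(III) = 23·49/(10 + 0.13·49) = 1127/(1637/100) = 112700/1637 ≈ 68.845

CN_adj = 112700/1637 ≈ 68.845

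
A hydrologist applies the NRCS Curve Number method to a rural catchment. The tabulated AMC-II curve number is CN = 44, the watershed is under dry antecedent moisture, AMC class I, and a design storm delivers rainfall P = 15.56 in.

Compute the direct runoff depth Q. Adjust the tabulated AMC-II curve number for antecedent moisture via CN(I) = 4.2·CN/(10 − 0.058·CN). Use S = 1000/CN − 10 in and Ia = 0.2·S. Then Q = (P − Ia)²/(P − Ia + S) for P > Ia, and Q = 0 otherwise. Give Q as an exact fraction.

Q = 61418569/27090525 in ≈ 2.267 in

Adjust CN=44 to AMC I: 4.2·44/(10 − 0.058·44) → (924/5) ÷ (931/125) = 3300/133 ≈ 24.812
Retention S: 1000/CN − 10 with CN=24.812 → S = 1000/33 ≈ 30.303 in
Initial abstraction Ia = S/5 = (1000/33)/5 = 200/33 ≈ 6.061 in
Excess rainfall: 15.560 − 6.061 = 9.499 in; P > Ia so Q > 0
Q = (7837/825)²/((7837/825) + 1000/33) = (61418569/680625)/(32837/825) = 61418569/27090525 in ≈ 2.267 in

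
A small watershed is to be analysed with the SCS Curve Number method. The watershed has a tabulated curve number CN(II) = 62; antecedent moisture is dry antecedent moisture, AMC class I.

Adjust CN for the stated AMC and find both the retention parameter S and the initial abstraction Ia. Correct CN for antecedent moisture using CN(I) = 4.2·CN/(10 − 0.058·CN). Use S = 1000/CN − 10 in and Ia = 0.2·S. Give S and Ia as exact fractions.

S = 9500/651 in ≈ 14.593 in; Ia = 1900/651 in ≈ 2.919 in

Dry (AMC I): CN(I) = 4.2·62/(10 − 0.058·62) = (1302/5)/(1601/250) = 65100/1601 ≈ 40.662
Retention S: 1000/CN − 10 with CN=40.662 → S = 9500/651 ≈ 14.593 in
Initial abstraction Ia = S/5 = (9500/651)/5 = 1900/651 ≈ 2.919 in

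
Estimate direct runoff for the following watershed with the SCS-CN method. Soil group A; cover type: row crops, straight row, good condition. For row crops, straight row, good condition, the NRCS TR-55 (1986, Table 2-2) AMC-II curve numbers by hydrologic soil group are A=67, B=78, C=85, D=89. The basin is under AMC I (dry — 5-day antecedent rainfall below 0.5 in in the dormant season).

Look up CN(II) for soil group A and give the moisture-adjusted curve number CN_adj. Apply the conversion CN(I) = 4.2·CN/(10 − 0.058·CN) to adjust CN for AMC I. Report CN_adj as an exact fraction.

NRCS table: row crops, straight row, good condition, soil group A → CN(II) = 67
CN(I) from CN(II)=67: (4.2·67)/(10 − 0.058·67) = 46900/1019 ≈ 46.026

CN_adj = 46900/1019 ≈ 46.026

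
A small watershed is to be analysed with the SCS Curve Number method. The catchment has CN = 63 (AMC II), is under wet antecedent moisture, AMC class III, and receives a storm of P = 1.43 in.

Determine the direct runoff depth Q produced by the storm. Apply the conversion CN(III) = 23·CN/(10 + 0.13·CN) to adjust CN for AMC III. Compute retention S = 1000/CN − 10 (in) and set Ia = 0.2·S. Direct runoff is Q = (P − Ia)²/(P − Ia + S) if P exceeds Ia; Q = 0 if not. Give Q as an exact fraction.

Q = 17744104849/72914694300 in ≈ 0.243 in

Wet (AMC III): CN(III) = 23·63/(10 + 0.13·63) = 1449/(1819/100) = 144900/1819 ≈ 79.659
Retention S: 1000/CN − 10 with CN=79.659 → S = 3700/1449 ≈ 2.553 in
Ia = 0.2S: 0.2·2.553 = 0.511 in (exactly 740/1449)
Excess rainfall: 1.430 − 0.511 = 0.919 in; P > Ia so Q > 0
Runoff Q = (P−Ia)²/(P−Ia+S) = (0.919)²/(0.919+2.553) = 17744104849/72914694300 ≈ 0.243 in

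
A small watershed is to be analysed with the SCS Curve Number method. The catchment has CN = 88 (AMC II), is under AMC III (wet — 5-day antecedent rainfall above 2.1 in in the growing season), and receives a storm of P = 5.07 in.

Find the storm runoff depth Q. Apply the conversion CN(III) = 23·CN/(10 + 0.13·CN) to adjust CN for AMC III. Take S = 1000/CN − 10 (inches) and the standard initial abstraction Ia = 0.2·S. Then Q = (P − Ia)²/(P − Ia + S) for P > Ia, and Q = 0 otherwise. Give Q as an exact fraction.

Q = 5230941147/1182952100 in ≈ 4.422 in

Wet (AMC III): CN(III) = 23·88/(10 + 0.13·88) = 2024/(536/25) = 6325/67 ≈ 94.403
S = 1000/(6325/67) − 10 = 150/253 in ≈ 0.593 in
Ia = 0.2·(150/253) = 30/253 in ≈ 0.119 in
P − Ia = 5.070 − 0.119 = 125271/25300 ≈ 4.951 in (> 0, runoff occurs)
Runoff Q = (P−Ia)²/(P−Ia+S) = (4.951)²/(4.951+0.593) = 5230941147/1182952100 ≈ 4.422 in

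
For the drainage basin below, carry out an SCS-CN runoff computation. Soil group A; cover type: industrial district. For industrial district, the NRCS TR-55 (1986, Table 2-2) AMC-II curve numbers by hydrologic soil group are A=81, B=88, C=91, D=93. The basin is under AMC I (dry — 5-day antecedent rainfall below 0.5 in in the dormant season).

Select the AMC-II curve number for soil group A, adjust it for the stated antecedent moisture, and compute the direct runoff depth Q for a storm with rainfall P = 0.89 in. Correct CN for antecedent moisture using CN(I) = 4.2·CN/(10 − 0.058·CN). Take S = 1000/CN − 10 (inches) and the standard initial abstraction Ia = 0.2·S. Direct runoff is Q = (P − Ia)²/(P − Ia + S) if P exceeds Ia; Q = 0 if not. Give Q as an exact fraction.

Q = 0 in ≈ 0.000 in

NRCS table: industrial district, soil group A → CN(II) = 81
CN(I) from CN(II)=81: (4.2·81)/(10 − 0.058·81) = 170100/2651 ≈ 64.164
Max retention: S = 1000/(170100/2651) − 10 = 9500/1701 in (≈ 5.585 in)
Ia = 0.2S: 0.2·5.585 = 1.117 in (exactly 1900/1701)
P = 0.890 ≤ Ia = 1.117 in: entire storm abstracted, Q = 0.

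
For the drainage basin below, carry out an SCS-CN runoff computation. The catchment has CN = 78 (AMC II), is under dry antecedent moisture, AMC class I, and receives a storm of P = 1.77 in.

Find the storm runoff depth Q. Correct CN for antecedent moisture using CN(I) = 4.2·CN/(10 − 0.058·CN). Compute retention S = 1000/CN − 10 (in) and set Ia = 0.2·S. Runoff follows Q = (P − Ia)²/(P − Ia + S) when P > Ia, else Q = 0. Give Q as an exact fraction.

Q = 1222411369/47908469700 in ≈ 0.026 in

CN(I) from CN(II)=78: (4.2·78)/(10 − 0.058·78) = 81900/1369 ≈ 59.825
Retention S: 1000/CN − 10 with CN=59.825 → S = 5500/819 ≈ 6.716 in
Ia = 0.2·(5500/819) = 1100/819 in ≈ 1.343 in
P − Ia = 1.770 − 1.343 = 34963/81900 ≈ 0.427 in (> 0, runoff occurs)
Q: (34963/81900)² ÷ (584963/81900) = 1222411369/47908469700 in (≈ 0.026 in)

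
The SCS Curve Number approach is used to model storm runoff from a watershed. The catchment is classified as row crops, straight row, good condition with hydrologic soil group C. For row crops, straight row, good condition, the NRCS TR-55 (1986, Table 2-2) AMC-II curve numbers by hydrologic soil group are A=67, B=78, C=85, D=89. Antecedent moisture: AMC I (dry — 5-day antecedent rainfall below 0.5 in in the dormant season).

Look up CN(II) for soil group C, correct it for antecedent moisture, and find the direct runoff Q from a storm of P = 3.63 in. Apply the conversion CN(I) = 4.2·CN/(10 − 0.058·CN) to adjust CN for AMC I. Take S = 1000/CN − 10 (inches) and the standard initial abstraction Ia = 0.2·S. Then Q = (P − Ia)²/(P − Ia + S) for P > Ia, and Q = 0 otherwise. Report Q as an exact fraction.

Q = 1102040809/990044300 in ≈ 1.113 in

NRCS table: row crops, straight row, good condition, soil group C → CN(II) = 85
Dry (AMC I): CN(I) = 4.2·85/(10 − 0.058·85) = 357/(507/100) = 11900/169 ≈ 70.414
Max retention: S = 1000/(11900/169) − 10 = 500/119 in (≈ 4.202 in)
Ia = 0.2S: 0.2·4.202 = 0.840 in (exactly 100/119)
P − Ia = 3.630 − 0.840 = 33197/11900 ≈ 2.790 in (> 0, runoff occurs)
Q = (33197/11900)²/((33197/11900) + 500/119) = (1102040809/141610000)/(83197/11900) = 1102040809/990044300 in ≈ 1.113 in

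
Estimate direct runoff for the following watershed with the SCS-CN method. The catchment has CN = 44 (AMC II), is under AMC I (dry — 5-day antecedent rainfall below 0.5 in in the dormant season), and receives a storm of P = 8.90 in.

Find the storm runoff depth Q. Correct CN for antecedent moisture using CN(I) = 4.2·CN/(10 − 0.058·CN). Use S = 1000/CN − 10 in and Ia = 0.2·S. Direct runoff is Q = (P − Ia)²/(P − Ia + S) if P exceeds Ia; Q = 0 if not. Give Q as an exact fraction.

CN(I) from CN(II)=44: (4.2·44)/(10 − 0.058·44) = 3300/133 ≈ 24.812
Retention S: 1000/CN − 10 with CN=24.812 → S = 1000/33 ≈ 30.303 in
Initial abstraction Ia = S/5 = (1000/33)/5 = 200/33 ≈ 6.061 in
Excess rainfall: 8.900 − 6.061 = 2.839 in; P > Ia so Q > 0
Runoff Q = (P−Ia)²/(P−Ia+S) = (2.839)²/(2.839+30.303) = 877969/3609210 ≈ 0.243 in

Q = 877969/3609210 in ≈ 0.243 in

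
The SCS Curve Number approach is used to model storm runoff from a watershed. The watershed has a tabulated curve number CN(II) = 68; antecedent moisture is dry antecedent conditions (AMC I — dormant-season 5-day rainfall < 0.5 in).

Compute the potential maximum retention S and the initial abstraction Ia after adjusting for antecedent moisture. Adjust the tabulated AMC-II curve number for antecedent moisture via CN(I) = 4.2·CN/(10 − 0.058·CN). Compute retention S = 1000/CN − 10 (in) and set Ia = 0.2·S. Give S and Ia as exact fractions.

Dry (AMC I): CN(I) = 4.2·68/(10 − 0.058·68) = (1428/5)/(757/125) = 35700/757 ≈ 47.160
Retention S: 1000/CN − 10 with CN=47.160 → S = 4000/357 ≈ 11.204 in
Ia = 0.2·(4000/357) = 800/357 in ≈ 2.241 in

S = 4000/357 in ≈ 11.204 in; Ia = 800/357 in ≈ 2.241 in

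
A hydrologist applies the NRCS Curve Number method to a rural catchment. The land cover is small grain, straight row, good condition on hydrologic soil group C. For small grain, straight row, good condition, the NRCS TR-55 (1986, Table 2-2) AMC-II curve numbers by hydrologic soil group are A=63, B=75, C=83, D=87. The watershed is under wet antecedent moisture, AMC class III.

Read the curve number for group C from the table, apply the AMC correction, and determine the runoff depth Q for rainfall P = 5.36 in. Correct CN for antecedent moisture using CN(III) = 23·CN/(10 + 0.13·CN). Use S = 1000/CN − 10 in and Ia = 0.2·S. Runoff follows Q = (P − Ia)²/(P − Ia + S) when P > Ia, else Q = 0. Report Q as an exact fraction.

Q = 30580128818/6915495675 in ≈ 4.422 in

NRCS table: small grain, straight row, good condition, soil group C → CN(II) = 83
Adjust CN=83 to AMC III: 23·83/(10 + 0.13·83) → 1909 ÷ (2079/100) = 190900/2079 ≈ 91.823
Max retention: S = 1000/(190900/2079) − 10 = 1700/1909 in (≈ 0.891 in)
Ia = 0.2S: 0.2·0.891 = 0.178 in (exactly 340/1909)
Since P=5.360 > Ia=0.178: effective rainfall P−Ia = 247306/47725 in
Q = (247306/47725)²/((247306/47725) + 1700/1909) = (61160257636/2277675625)/(289806/47725) = 30580128818/6915495675 in ≈ 4.422 in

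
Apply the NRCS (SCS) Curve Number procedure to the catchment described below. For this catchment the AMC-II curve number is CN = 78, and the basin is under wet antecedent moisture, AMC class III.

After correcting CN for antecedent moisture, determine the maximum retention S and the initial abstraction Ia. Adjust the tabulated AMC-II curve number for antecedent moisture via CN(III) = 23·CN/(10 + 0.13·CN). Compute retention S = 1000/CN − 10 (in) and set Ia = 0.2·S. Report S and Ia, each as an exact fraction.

Adjust CN=78 to AMC III: 23·78/(10 + 0.13·78) → 1794 ÷ (1007/50) = 89700/1007 ≈ 89.076
S = 1000/(89700/1007) − 10 = 1100/897 in ≈ 1.226 in
Ia = 0.2·(1100/897) = 220/897 in ≈ 0.245 in

S = 1100/897 in ≈ 1.226 in; Ia = 220/897 in ≈ 0.245 in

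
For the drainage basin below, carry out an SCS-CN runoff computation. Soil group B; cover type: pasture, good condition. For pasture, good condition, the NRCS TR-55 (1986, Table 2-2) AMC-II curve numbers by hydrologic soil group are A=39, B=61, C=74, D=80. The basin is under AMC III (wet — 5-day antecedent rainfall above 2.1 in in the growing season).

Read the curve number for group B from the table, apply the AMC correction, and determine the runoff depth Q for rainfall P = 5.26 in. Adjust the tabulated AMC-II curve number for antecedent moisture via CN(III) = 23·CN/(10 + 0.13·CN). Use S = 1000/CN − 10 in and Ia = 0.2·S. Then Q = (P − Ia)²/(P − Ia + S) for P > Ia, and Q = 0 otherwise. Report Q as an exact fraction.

Q = 108892740121/36827978350 in ≈ 2.957 in

NRCS table: pasture, good condition, soil group B → CN(II) = 61
Adjust CN=61 to AMC III: 23·61/(10 + 0.13·61) → 1403 ÷ (1793/100) = 140300/1793 ≈ 78.249
S = 1000/(140300/1793) − 10 = 3900/1403 in ≈ 2.780 in
Initial abstraction Ia = S/5 = (3900/1403)/5 = 780/1403 ≈ 0.556 in
P − Ia = 5.260 − 0.556 = 329989/70150 ≈ 4.704 in (> 0, runoff occurs)
Q: (329989/70150)² ÷ (524989/70150) = 108892740121/36827978350 in (≈ 2.957 in)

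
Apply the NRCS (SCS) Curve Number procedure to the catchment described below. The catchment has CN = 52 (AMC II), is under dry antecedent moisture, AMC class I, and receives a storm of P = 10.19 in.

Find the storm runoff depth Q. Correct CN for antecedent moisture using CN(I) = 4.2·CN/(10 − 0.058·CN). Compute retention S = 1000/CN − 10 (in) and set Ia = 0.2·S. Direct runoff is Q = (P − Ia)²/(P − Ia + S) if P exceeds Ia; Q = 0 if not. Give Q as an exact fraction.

Q = 2780347441/2299833900 in ≈ 1.209 in

Adjust CN=52 to AMC I: 4.2·52/(10 − 0.058·52) → (1092/5) ÷ (873/125) = 9100/291 ≈ 31.271
Max retention: S = 1000/(9100/291) − 10 = 2000/91 in (≈ 21.978 in)
Ia = 0.2·(2000/91) = 400/91 in ≈ 4.396 in
Since P=10.190 > Ia=4.396: effective rainfall P−Ia = 52729/9100 in
Q = (52729/9100)²/((52729/9100) + 2000/91) = (2780347441/82810000)/(252729/9100) = 2780347441/2299833900 in ≈ 1.209 in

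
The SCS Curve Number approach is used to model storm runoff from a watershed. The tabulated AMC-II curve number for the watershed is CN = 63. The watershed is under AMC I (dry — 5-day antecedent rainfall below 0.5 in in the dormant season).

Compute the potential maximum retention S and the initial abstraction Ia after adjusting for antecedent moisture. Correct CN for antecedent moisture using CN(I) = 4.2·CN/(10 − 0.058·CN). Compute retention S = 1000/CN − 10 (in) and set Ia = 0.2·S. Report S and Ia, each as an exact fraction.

S = 18500/1323 in ≈ 13.983 in; Ia = 3700/1323 in ≈ 2.797 in

Dry (AMC I): CN(I) = 4.2·63/(10 − 0.058·63) = (1323/5)/(3173/500) = 132300/3173 ≈ 41.696
Max retention: S = 1000/(132300/3173) − 10 = 18500/1323 in (≈ 13.983 in)
Initial abstraction Ia = S/5 = (18500/1323)/5 = 3700/1323 ≈ 2.797 in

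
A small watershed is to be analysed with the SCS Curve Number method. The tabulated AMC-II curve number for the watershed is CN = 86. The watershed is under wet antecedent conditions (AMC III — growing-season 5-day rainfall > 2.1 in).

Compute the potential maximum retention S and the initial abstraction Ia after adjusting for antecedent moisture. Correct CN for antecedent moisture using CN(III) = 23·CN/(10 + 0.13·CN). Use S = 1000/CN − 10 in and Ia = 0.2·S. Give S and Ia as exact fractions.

Adjust CN=86 to AMC III: 23·86/(10 + 0.13·86) → 1978 ÷ (1059/50) = 98900/1059 ≈ 93.390
S = 1000/(98900/1059) − 10 = 700/989 in ≈ 0.708 in
Ia = 0.2S: 0.2·0.708 = 0.142 in (exactly 140/989)

S = 700/989 in ≈ 0.708 in; Ia = 140/989 in ≈ 0.142 in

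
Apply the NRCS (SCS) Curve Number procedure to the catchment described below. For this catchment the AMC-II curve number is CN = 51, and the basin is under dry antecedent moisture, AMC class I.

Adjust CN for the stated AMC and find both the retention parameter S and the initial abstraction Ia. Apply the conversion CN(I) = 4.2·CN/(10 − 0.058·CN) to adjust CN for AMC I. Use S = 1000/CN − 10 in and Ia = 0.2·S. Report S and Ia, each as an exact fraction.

S = 3500/153 in ≈ 22.876 in; Ia = 700/153 in ≈ 4.575 in

Adjust CN=51 to AMC I: 4.2·51/(10 − 0.058·51) → (1071/5) ÷ (3521/500) = 15300/503 ≈ 30.417
S = 1000/(15300/503) − 10 = 3500/153 in ≈ 22.876 in
Initial abstraction Ia = S/5 = (3500/153)/5 = 700/153 ≈ 4.575 in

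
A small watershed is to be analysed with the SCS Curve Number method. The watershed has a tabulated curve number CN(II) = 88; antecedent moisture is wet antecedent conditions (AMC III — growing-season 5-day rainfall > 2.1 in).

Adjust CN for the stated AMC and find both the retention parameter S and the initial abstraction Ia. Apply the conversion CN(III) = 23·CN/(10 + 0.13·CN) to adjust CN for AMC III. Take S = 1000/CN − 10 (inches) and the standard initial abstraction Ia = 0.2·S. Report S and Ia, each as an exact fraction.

Wet (AMC III): CN(III) = 23·88/(10 + 0.13·88) = 2024/(536/25) = 6325/67 ≈ 94.403
S = 1000/(6325/67) − 10 = 150/253 in ≈ 0.593 in
Ia = 0.2·(150/253) = 30/253 in ≈ 0.119 in

S = 150/253 in ≈ 0.593 in; Ia = 30/253 in ≈ 0.119 in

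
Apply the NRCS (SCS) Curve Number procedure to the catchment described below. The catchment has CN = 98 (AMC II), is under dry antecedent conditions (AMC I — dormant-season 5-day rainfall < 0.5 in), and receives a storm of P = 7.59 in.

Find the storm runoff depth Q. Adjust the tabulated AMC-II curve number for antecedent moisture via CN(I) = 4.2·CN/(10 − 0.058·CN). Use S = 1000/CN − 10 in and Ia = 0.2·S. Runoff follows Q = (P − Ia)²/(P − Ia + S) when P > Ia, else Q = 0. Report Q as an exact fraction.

Q = 594457962121/84482031900 in ≈ 7.037 in

CN(I) from CN(II)=98: (4.2·98)/(10 − 0.058·98) = 102900/1079 ≈ 95.366
Retention S: 1000/CN − 10 with CN=95.366 → S = 500/1029 ≈ 0.486 in
Initial abstraction Ia = S/5 = (500/1029)/5 = 100/1029 ≈ 0.097 in
Since P=7.590 > Ia=0.097: effective rainfall P−Ia = 771011/102900 in
Q: (771011/102900)² ÷ (821011/102900) = 594457962121/84482031900 in (≈ 7.037 in)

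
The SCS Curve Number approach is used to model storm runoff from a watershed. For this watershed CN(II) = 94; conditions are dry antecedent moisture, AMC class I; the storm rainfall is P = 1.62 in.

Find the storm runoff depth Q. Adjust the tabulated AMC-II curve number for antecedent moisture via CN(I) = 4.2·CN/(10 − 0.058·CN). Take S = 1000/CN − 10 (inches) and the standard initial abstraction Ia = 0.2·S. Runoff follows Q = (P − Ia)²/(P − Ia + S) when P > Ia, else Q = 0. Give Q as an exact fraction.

Dry (AMC I): CN(I) = 4.2·94/(10 − 0.058·94) = (1974/5)/(1137/250) = 32900/379 ≈ 86.807
Max retention: S = 1000/(32900/379) − 10 = 500/329 in (≈ 1.520 in)
Ia = 0.2·(500/329) = 100/329 in ≈ 0.304 in
P − Ia = 1.620 − 0.304 = 21649/16450 ≈ 1.316 in (> 0, runoff occurs)
Runoff Q = (P−Ia)²/(P−Ia+S) = (1.316)²/(1.316+1.520) = 468679201/767376050 ≈ 0.611 in

Q = 468679201/767376050 in ≈ 0.611 in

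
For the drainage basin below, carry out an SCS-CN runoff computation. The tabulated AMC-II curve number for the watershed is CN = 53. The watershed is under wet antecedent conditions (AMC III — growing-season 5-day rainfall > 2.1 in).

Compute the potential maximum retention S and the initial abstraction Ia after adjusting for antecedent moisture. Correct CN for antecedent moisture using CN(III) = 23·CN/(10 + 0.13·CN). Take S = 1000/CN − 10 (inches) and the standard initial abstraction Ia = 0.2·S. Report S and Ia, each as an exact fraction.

S = 4700/1219 in ≈ 3.856 in; Ia = 940/1219 in ≈ 0.771 in

Wet (AMC III): CN(III) = 23·53/(10 + 0.13·53) = 1219/(1689/100) = 121900/1689 ≈ 72.173
S = 1000/(121900/1689) − 10 = 4700/1219 in ≈ 3.856 in
Ia = 0.2·(4700/1219) = 940/1219 in ≈ 0.771 in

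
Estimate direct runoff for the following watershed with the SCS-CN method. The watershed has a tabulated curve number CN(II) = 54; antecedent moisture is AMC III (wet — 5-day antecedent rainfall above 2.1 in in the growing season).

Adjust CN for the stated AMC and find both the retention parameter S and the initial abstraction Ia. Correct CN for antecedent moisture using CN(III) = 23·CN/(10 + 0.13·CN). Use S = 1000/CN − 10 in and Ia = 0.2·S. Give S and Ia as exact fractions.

CN(III) from CN(II)=54: (23·54)/(10 + 0.13·54) = 2700/37 ≈ 72.973
S = 1000/(2700/37) − 10 = 100/27 in ≈ 3.704 in
Ia = 0.2·(100/27) = 20/27 in ≈ 0.741 in

S = 100/27 in ≈ 3.704 in; Ia = 20/27 in ≈ 0.741 in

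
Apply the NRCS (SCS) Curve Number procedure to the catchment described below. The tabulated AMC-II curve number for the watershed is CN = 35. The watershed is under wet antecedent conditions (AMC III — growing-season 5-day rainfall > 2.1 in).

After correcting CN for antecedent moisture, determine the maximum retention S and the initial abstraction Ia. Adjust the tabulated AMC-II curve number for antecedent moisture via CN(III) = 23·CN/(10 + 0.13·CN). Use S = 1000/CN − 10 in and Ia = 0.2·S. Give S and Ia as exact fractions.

S = 1300/161 in ≈ 8.075 in; Ia = 260/161 in ≈ 1.615 in

CN(III) from CN(II)=35: (23·35)/(10 + 0.13·35) = 16100/291 ≈ 55.326
S = 1000/(16100/291) − 10 = 1300/161 in ≈ 8.075 in
Ia = 0.2S: 0.2·8.075 = 1.615 in (exactly 260/161)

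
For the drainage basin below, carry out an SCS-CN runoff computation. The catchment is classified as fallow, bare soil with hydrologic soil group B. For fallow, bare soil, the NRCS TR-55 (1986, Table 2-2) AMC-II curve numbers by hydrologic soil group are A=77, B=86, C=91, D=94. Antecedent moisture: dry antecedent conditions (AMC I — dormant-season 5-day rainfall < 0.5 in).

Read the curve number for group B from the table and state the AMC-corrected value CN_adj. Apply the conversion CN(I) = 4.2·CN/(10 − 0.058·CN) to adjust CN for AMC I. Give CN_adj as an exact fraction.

NRCS table: fallow, bare soil, soil group B → CN(II) = 86
CN(I) from CN(II)=86: (4.2·86)/(10 − 0.058·86) = 12900/179 ≈ 72.067

CN_adj = 12900/179 ≈ 72.067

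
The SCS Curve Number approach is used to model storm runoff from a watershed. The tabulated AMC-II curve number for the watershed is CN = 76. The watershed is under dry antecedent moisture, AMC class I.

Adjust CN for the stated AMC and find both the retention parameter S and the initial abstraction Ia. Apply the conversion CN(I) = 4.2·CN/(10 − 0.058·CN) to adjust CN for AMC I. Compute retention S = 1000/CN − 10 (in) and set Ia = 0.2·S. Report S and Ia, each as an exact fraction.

Dry (AMC I): CN(I) = 4.2·76/(10 − 0.058·76) = (1596/5)/(699/125) = 13300/233 ≈ 57.082
Retention S: 1000/CN − 10 with CN=57.082 → S = 1000/133 ≈ 7.519 in
Ia = 0.2S: 0.2·7.519 = 1.504 in (exactly 200/133)

S = 1000/133 in ≈ 7.519 in; Ia = 200/133 in ≈ 1.504 in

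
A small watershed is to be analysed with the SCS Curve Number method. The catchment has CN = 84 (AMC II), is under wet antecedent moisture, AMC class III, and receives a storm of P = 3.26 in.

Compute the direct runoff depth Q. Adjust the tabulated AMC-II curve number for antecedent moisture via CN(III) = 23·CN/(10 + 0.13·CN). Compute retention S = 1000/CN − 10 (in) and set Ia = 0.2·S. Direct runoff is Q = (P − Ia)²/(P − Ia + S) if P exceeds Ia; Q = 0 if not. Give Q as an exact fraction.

Adjust CN=84 to AMC III: 23·84/(10 + 0.13·84) → 1932 ÷ (523/25) = 48300/523 ≈ 92.352
Max retention: S = 1000/(48300/523) − 10 = 400/483 in (≈ 0.828 in)
Initial abstraction Ia = S/5 = (400/483)/5 = 80/483 ≈ 0.166 in
Excess rainfall: 3.260 − 0.166 = 3.094 in; P > Ia so Q > 0
Q: (74729/24150)² ÷ (94729/24150) = 5584423441/2287705350 in (≈ 2.441 in)

Q = 5584423441/2287705350 in ≈ 2.441 in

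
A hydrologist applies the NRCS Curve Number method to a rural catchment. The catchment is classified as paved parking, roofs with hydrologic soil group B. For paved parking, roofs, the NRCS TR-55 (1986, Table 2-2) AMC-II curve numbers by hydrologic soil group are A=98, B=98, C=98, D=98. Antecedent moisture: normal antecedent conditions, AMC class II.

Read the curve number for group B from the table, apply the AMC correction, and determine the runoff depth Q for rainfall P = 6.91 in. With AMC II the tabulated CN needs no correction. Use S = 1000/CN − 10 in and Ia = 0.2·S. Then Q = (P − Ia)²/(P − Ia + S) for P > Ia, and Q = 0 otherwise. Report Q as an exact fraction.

Q = 1132928281/169829100 in ≈ 6.671 in

NRCS table: paved parking, roofs, soil group B → CN(II) = 98
CN(II) = 98; AMC II needs no correction.
S = 1000/98 − 10 = 10/49 in ≈ 0.204 in
Ia = 0.2S: 0.2·0.204 = 0.041 in (exactly 2/49)
P − Ia = 6.910 − 0.041 = 33659/4900 ≈ 6.869 in (> 0, runoff occurs)
Q: (33659/4900)² ÷ (34659/4900) = 1132928281/169829100 in (≈ 6.671 in)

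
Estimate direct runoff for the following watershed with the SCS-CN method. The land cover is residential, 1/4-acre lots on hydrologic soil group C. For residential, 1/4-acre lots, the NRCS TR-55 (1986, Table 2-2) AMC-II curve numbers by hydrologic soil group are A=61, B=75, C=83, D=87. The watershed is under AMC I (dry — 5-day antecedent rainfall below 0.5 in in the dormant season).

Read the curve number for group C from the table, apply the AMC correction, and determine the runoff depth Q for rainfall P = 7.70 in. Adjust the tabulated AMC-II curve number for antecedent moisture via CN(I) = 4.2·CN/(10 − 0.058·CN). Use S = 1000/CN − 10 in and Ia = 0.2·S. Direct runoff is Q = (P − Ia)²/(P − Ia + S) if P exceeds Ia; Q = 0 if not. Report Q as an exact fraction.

NRCS table: residential, 1/4-acre lots, soil group C → CN(II) = 83
Dry (AMC I): CN(I) = 4.2·83/(10 − 0.058·83) = (1743/5)/(2593/500) = 174300/2593 ≈ 67.219
Max retention: S = 1000/(174300/2593) − 10 = 8500/1743 in (≈ 4.877 in)
Ia = 0.2·(8500/1743) = 1700/1743 in ≈ 0.975 in
P − Ia = 7.700 − 0.975 = 117211/17430 ≈ 6.725 in (> 0, runoff occurs)
Runoff Q = (P−Ia)²/(P−Ia+S) = (6.725)²/(6.725+4.877) = 13738418521/3524537730 ≈ 3.898 in

Q = 13738418521/3524537730 in ≈ 3.898 in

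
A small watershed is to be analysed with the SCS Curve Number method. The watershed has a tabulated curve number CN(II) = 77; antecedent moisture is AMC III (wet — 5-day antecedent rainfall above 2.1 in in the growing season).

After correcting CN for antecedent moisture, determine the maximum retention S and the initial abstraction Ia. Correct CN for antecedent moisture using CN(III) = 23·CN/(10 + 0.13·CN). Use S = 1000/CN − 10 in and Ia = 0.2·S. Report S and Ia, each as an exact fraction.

S = 100/77 in ≈ 1.299 in; Ia = 20/77 in ≈ 0.260 in

Adjust CN=77 to AMC III: 23·77/(10 + 0.13·77) → 1771 ÷ (2001/100) = 7700/87 ≈ 88.506
S = 1000/(7700/87) − 10 = 100/77 in ≈ 1.299 in
Initial abstraction Ia = S/5 = (100/77)/5 = 20/77 ≈ 0.260 in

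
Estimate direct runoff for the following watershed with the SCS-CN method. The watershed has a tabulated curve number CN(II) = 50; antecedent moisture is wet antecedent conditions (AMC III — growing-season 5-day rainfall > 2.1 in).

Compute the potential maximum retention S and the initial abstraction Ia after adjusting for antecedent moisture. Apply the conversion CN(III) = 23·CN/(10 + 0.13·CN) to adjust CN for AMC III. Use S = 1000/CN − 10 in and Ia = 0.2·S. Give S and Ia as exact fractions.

S = 100/23 in ≈ 4.348 in; Ia = 20/23 in ≈ 0.870 in

CN(III) from CN(II)=50: (23·50)/(10 + 0.13·50) = 2300/33 ≈ 69.697
Max retention: S = 1000/(2300/33) − 10 = 100/23 in (≈ 4.348 in)
Ia = 0.2·(100/23) = 20/23 in ≈ 0.870 in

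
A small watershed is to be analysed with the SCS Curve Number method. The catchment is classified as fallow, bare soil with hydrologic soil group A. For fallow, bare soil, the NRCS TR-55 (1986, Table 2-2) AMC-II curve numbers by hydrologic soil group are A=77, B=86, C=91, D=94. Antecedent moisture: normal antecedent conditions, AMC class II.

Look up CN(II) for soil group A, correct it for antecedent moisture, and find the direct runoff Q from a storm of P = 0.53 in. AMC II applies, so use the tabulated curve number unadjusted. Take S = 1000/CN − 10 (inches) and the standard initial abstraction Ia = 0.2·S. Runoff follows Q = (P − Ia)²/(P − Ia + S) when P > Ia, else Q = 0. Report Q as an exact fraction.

Q = 0 in ≈ 0.000 in

NRCS table: fallow, bare soil, soil group A → CN(II) = 77
Average conditions: CN = 77 (no AMC adjustment).
S = 1000/77 − 10 = 230/77 in ≈ 2.987 in
Ia = 0.2S: 0.2·2.987 = 0.597 in (exactly 46/77)
P = 0.530 ≤ Ia = 0.597 in: entire storm abstracted, Q = 0.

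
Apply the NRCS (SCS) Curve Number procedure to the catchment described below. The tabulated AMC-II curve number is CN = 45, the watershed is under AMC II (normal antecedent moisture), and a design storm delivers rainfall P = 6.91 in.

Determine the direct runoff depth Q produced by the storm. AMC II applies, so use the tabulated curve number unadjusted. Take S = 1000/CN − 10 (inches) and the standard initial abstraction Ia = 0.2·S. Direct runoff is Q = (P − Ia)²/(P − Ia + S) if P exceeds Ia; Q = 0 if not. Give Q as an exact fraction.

AMC II — tabulated CN = 45 applies directly.
S = 1000/45 − 10 = 110/9 in ≈ 12.222 in
Ia = 0.2S: 0.2·12.222 = 2.444 in (exactly 22/9)
P − Ia = 6.910 − 2.444 = 4019/900 ≈ 4.466 in (> 0, runoff occurs)
Q: (4019/900)² ÷ (15019/900) = 16152361/13517100 in (≈ 1.195 in)

Q = 16152361/13517100 in ≈ 1.195 in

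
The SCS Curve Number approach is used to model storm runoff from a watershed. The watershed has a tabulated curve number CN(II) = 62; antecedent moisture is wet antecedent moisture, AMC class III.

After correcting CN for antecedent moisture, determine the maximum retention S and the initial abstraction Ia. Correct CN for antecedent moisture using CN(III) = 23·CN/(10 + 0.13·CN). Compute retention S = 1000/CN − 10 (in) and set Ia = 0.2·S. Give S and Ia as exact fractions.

S = 1900/713 in ≈ 2.665 in; Ia = 380/713 in ≈ 0.533 in

CN(III) from CN(II)=62: (23·62)/(10 + 0.13·62) = 71300/903 ≈ 78.959
Max retention: S = 1000/(71300/903) − 10 = 1900/713 in (≈ 2.665 in)
Initial abstraction Ia = S/5 = (1900/713)/5 = 380/713 ≈ 0.533 in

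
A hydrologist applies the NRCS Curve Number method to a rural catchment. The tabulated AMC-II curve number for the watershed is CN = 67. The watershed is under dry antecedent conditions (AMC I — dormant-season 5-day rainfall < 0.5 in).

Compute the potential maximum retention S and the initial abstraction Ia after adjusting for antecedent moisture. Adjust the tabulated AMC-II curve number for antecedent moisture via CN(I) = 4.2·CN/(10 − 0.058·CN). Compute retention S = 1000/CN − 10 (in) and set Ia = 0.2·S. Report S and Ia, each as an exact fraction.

S = 5500/469 in ≈ 11.727 in; Ia = 1100/469 in ≈ 2.345 in

CN(I) from CN(II)=67: (4.2·67)/(10 − 0.058·67) = 46900/1019 ≈ 46.026
Max retention: S = 1000/(46900/1019) − 10 = 5500/469 in (≈ 11.727 in)
Ia = 0.2·(5500/469) = 1100/469 in ≈ 2.345 in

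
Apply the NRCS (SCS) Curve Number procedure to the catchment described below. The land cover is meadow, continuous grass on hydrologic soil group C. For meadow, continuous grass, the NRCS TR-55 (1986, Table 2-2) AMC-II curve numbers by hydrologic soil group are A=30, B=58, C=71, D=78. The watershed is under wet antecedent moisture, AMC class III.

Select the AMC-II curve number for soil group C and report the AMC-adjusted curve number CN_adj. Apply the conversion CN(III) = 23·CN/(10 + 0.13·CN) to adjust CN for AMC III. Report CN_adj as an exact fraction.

NRCS table: meadow, continuous grass, soil group C → CN(II) = 71
CN(III) from CN(II)=71: (23·71)/(10 + 0.13·71) = 163300/1923 ≈ 84.919

CN_adj = 163300/1923 ≈ 84.919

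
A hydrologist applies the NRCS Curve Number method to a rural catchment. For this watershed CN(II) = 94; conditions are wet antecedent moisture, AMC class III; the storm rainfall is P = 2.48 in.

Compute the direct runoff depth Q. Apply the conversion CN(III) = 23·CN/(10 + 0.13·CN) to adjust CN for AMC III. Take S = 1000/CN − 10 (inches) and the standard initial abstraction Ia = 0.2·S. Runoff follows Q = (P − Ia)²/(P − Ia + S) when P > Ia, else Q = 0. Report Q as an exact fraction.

Wet (AMC III): CN(III) = 23·94/(10 + 0.13·94) = 2162/(1111/50) = 108100/1111 ≈ 97.300
Retention S: 1000/CN − 10 with CN=97.300 → S = 300/1081 ≈ 0.278 in
Ia = 0.2·(300/1081) = 60/1081 in ≈ 0.056 in
Excess rainfall: 2.480 − 0.056 = 2.424 in; P > Ia so Q > 0
Q = (65522/27025)²/((65522/27025) + 300/1081) = (4293132484/730350625)/(73022/27025) = 2146566242/986709775 in ≈ 2.175 in

Q = 2146566242/986709775 in ≈ 2.175 in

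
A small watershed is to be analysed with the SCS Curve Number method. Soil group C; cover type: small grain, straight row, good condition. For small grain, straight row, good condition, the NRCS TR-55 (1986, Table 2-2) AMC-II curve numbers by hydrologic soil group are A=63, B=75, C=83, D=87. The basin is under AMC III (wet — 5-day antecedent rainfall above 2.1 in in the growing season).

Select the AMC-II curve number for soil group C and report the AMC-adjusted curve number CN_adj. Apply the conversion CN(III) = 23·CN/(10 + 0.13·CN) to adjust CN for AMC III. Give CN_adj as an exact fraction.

CN_adj = 190900/2079 ≈ 91.823

NRCS table: small grain, straight row, good condition, soil group C → CN(II) = 83
Wet (AMC III): CN(III) = 23·83/(10 + 0.13·83) = 1909/(2079/100) = 190900/2079 ≈ 91.823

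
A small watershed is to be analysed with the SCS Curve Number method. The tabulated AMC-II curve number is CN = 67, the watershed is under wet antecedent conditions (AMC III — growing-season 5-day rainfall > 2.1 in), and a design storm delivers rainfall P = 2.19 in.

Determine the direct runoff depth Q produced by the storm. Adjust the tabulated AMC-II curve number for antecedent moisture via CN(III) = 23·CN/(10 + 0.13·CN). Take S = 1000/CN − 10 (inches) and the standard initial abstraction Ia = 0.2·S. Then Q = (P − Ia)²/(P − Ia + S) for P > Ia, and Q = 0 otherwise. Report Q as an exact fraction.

Wet (AMC III): CN(III) = 23·67/(10 + 0.13·67) = 1541/(1871/100) = 154100/1871 ≈ 82.362
S = 1000/(154100/1871) − 10 = 3300/1541 in ≈ 2.141 in
Initial abstraction Ia = S/5 = (3300/1541)/5 = 660/1541 ≈ 0.428 in
Since P=2.190 > Ia=0.428: effective rainfall P−Ia = 271479/154100 in
Q = (271479/154100)²/((271479/154100) + 3300/1541) = (73700847441/23746810000)/(601479/154100) = 8188983049/10298657100 in ≈ 0.795 in

Q = 8188983049/10298657100 in ≈ 0.795 in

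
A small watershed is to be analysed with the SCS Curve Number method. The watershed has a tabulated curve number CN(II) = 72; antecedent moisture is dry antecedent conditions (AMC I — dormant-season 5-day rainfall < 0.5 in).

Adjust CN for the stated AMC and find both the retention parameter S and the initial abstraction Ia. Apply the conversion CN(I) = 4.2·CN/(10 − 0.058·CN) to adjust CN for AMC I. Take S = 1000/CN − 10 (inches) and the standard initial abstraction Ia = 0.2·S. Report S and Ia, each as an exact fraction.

S = 250/27 in ≈ 9.259 in; Ia = 50/27 in ≈ 1.852 in

Dry (AMC I): CN(I) = 4.2·72/(10 − 0.058·72) = (1512/5)/(728/125) = 675/13 ≈ 51.923
Retention S: 1000/CN − 10 with CN=51.923 → S = 250/27 ≈ 9.259 in
Ia = 0.2S: 0.2·9.259 = 1.852 in (exactly 50/27)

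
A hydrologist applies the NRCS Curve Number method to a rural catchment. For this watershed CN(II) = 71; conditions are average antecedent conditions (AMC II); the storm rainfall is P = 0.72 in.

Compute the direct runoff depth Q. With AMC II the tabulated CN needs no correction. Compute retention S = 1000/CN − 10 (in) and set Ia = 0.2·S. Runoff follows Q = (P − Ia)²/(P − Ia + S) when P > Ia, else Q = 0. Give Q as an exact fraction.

Q = 0 in ≈ 0.000 in

Average conditions: CN = 71 (no AMC adjustment).
Max retention: S = 1000/71 − 10 = 290/71 in (≈ 4.085 in)
Ia = 0.2·(290/71) = 58/71 in ≈ 0.817 in
P = 0.720 ≤ Ia = 0.817 in: entire storm abstracted, Q = 0.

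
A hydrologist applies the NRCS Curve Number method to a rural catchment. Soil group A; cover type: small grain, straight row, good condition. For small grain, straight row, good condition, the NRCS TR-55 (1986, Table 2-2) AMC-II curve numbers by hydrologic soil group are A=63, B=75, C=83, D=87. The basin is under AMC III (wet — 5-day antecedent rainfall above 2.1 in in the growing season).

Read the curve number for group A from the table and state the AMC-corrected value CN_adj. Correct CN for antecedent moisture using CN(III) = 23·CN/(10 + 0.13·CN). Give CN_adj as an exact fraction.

NRCS table: small grain, straight row, good condition, soil group A → CN(II) = 63
Adjust CN=63 to AMC III: 23·63/(10 + 0.13·63) → 1449 ÷ (1819/100) = 144900/1819 ≈ 79.659

CN_adj = 144900/1819 ≈ 79.659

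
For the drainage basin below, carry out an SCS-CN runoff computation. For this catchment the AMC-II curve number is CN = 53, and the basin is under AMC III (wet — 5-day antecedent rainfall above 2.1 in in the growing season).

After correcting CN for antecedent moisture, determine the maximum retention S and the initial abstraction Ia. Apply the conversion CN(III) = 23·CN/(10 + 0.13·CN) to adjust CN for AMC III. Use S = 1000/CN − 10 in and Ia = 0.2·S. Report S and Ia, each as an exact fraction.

S = 4700/1219 in ≈ 3.856 in; Ia = 940/1219 in ≈ 0.771 in

CN(III) from CN(II)=53: (23·53)/(10 + 0.13·53) = 121900/1689 ≈ 72.173
S = 1000/(121900/1689) − 10 = 4700/1219 in ≈ 3.856 in
Initial abstraction Ia = S/5 = (4700/1219)/5 = 940/1219 ≈ 0.771 in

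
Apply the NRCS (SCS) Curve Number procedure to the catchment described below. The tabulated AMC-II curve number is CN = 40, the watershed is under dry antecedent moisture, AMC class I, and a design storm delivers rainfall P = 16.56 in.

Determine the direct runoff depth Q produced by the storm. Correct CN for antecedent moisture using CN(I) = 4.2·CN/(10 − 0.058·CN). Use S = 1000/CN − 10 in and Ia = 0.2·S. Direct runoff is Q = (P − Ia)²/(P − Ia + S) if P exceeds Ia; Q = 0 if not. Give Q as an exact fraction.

Q = 1357952/691075 in ≈ 1.965 in

Dry (AMC I): CN(I) = 4.2·40/(10 − 0.058·40) = 168/(192/25) = 175/8 ≈ 21.875
Max retention: S = 1000/(175/8) − 10 = 250/7 in (≈ 35.714 in)
Ia = 0.2S: 0.2·35.714 = 7.143 in (exactly 50/7)
P − Ia = 16.560 − 7.143 = 1648/175 ≈ 9.417 in (> 0, runoff occurs)
Q: (1648/175)² ÷ (7898/175) = 1357952/691075 in (≈ 1.965 in)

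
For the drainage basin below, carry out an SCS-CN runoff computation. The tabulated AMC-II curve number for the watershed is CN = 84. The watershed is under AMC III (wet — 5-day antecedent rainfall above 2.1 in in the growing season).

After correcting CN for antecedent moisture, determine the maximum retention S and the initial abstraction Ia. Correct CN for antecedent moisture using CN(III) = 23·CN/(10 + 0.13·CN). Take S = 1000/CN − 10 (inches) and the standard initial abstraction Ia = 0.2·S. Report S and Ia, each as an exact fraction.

Adjust CN=84 to AMC III: 23·84/(10 + 0.13·84) → 1932 ÷ (523/25) = 48300/523 ≈ 92.352
S = 1000/(48300/523) − 10 = 400/483 in ≈ 0.828 in
Ia = 0.2S: 0.2·0.828 = 0.166 in (exactly 80/483)

S = 400/483 in ≈ 0.828 in; Ia = 80/483 in ≈ 0.166 in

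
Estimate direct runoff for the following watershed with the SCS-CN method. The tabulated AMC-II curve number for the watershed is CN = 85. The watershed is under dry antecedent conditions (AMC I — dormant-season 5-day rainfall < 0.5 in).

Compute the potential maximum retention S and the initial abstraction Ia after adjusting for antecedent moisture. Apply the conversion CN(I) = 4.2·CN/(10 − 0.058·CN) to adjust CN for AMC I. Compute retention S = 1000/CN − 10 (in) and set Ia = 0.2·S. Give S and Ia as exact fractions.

Dry (AMC I): CN(I) = 4.2·85/(10 − 0.058·85) = 357/(507/100) = 11900/169 ≈ 70.414
Max retention: S = 1000/(11900/169) − 10 = 500/119 in (≈ 4.202 in)
Ia = 0.2S: 0.2·4.202 = 0.840 in (exactly 100/119)

S = 500/119 in ≈ 4.202 in; Ia = 100/119 in ≈ 0.840 in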